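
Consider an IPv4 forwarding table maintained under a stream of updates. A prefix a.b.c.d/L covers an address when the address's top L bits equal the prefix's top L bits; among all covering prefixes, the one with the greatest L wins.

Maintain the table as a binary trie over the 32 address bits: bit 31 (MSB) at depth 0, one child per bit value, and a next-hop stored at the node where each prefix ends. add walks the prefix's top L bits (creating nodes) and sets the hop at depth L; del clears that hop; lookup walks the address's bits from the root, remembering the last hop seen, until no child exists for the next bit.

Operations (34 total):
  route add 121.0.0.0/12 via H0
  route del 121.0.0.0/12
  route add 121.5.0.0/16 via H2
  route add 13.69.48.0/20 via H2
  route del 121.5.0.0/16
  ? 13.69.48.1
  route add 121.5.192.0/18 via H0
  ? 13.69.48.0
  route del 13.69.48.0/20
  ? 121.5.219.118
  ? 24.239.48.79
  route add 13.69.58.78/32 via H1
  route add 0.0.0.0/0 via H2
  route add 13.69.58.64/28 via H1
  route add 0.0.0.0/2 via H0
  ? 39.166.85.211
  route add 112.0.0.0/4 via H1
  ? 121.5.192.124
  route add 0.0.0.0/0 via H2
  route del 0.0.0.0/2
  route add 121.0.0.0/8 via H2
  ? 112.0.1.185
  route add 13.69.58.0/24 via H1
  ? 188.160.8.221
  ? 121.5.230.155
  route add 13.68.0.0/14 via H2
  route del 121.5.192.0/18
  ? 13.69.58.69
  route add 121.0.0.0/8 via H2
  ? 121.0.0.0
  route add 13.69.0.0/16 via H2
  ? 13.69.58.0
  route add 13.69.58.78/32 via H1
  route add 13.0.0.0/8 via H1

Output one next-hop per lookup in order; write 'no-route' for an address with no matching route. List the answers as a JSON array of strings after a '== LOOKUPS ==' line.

Trace:
  add 121.0.0.0/12 -> H0 at depth 12
  del 121.0.0.0/12 (clear depth 12)
  add 121.5.0.0/16 -> H2 at depth 16
  add 13.69.48.0/20 -> H2 at depth 20
  del 121.5.0.0/16 (clear depth 16)
  Q 13.69.48.1: descend 00001101010001010011 ; hops seen [H2] ; pick H2
  add 121.5.192.0/18 -> H0 at depth 18
  Q 13.69.48.0: descend 00001101010001010011 ; hops seen [H2] ; pick H2
  del 13.69.48.0/20 (clear depth 20)
  Q 121.5.219.118: descend 011110010000010111 ; hops seen [H0] ; pick H0
  Q 24.239.48.79: descend 000 ; hops seen [∅] ; pick no-route
  add 13.69.58.78/32 -> H1 at depth 32
  add 0.0.0.0/0 -> H2 at depth 0
  add 13.69.58.64/28 -> H1 at depth 28
  add 0.0.0.0/2 -> H0 at depth 2
  Q 39.166.85.211: descend 00 ; hops seen [H2,H0] ; pick H0
  add 112.0.0.0/4 -> H1 at depth 4
  Q 121.5.192.124: descend 011110010000010111 ; hops seen [H2,H1,H0] ; pick H0
  add 0.0.0.0/0 -> H2 at depth 0
  del 0.0.0.0/2 (clear depth 2)
  add 121.0.0.0/8 -> H2 at depth 8
  Q 112.0.1.185: descend 0111 ; hops seen [H2,H1] ; pick H1
  add 13.69.58.0/24 -> H1 at depth 24
  Q 188.160.8.221: descend ε ; hops seen [H2] ; pick H2
  Q 121.5.230.155: descend 011110010000010111 ; hops seen [H2,H1,H2,H0] ; pick H0
  add 13.68.0.0/14 -> H2 at depth 14
  del 121.5.192.0/18 (clear depth 18)
  Q 13.69.58.69: descend 0000110101000101001110100100 ; hops seen [H2,H2,H1,H1] ; pick H1
  add 121.0.0.0/8 -> H2 at depth 8
  Q 121.0.0.0: descend 0111100100000 ; hops seen [H2,H1,H2] ; pick H2
  add 13.69.0.0/16 -> H2 at depth 16
  Q 13.69.58.0: descend 0000110101000101001110100 ; hops seen [H2,H2,H2,H1] ; pick H1
  add 13.69.58.78/32 -> H1 at depth 32
  add 13.0.0.0/8 -> H1 at depth 8

== LOOKUPS ==
["H2","H2","H0","no-route","H0","H0","H1","H2","H0","H1","H2","H1"]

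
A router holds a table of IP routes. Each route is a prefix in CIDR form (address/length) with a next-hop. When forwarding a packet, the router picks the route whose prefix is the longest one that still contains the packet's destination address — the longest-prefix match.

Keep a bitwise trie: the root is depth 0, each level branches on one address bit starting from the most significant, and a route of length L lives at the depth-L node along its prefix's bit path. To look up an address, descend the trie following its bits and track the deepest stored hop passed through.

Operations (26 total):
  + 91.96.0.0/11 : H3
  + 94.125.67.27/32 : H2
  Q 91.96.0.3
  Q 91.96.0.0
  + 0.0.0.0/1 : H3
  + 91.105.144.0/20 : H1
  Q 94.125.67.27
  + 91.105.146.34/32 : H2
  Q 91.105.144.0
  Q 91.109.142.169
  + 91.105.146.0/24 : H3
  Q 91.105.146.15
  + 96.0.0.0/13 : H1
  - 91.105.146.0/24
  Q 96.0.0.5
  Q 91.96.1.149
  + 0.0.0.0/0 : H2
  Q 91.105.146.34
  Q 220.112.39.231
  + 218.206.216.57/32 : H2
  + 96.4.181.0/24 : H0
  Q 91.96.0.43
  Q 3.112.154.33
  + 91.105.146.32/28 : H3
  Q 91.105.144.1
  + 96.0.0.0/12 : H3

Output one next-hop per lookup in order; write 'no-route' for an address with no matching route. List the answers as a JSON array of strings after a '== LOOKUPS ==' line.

Trace:
  add 91.96.0.0/11 -> H3 at depth 11
  add 94.125.67.27/32 -> H2 at depth 32
  Q 91.96.0.3: descend 01011011011 ; hops seen [H3] ; pick H3
  Q 91.96.0.0: descend 01011011011 ; hops seen [H3] ; pick H3
  add 0.0.0.0/1 -> H3 at depth 1
  add 91.105.144.0/20 -> H1 at depth 20
  Q 94.125.67.27: descend 01011110011111010100001100011011 ; hops seen [H3,H2] ; pick H2
  add 91.105.146.34/32 -> H2 at depth 32
  Q 91.105.144.0: descend 0101101101101001100100 ; hops seen [H3,H3,H1] ; pick H1
  Q 91.109.142.169: descend 0101101101101 ; hops seen [H3,H3] ; pick H3
  add 91.105.146.0/24 -> H3 at depth 24
  Q 91.105.146.15: descend 01011011011010011001001000 ; hops seen [H3,H3,H1,H3] ; pick H3
  add 96.0.0.0/13 -> H1 at depth 13
  del 91.105.146.0/24 (clear depth 24)
  Q 96.0.0.5: descend 0110000000000 ; hops seen [H3,H1] ; pick H1
  Q 91.96.1.149: descend 010110110110 ; hops seen [H3,H3] ; pick H3
  add 0.0.0.0/0 -> H2 at depth 0
  Q 91.105.146.34: descend 01011011011010011001001000100010 ; hops seen [H2,H3,H3,H1,H2] ; pick H2
  Q 220.112.39.231: descend ε ; hops seen [H2] ; pick H2
  add 218.206.216.57/32 -> H2 at depth 32
  add 96.4.181.0/24 -> H0 at depth 24
  Q 91.96.0.43: descend 010110110110 ; hops seen [H2,H3,H3] ; pick H3
  Q 3.112.154.33: descend 0 ; hops seen [H2,H3] ; pick H3
  add 91.105.146.32/28 -> H3 at depth 28
  Q 91.105.144.1: descend 0101101101101001100100 ; hops seen [H2,H3,H3,H1] ; pick H1
  add 96.0.0.0/12 -> H3 at depth 12

== LOOKUPS ==
["H3","H3","H2","H1","H3","H3","H1","H3","H2","H2","H3","H3","H1"]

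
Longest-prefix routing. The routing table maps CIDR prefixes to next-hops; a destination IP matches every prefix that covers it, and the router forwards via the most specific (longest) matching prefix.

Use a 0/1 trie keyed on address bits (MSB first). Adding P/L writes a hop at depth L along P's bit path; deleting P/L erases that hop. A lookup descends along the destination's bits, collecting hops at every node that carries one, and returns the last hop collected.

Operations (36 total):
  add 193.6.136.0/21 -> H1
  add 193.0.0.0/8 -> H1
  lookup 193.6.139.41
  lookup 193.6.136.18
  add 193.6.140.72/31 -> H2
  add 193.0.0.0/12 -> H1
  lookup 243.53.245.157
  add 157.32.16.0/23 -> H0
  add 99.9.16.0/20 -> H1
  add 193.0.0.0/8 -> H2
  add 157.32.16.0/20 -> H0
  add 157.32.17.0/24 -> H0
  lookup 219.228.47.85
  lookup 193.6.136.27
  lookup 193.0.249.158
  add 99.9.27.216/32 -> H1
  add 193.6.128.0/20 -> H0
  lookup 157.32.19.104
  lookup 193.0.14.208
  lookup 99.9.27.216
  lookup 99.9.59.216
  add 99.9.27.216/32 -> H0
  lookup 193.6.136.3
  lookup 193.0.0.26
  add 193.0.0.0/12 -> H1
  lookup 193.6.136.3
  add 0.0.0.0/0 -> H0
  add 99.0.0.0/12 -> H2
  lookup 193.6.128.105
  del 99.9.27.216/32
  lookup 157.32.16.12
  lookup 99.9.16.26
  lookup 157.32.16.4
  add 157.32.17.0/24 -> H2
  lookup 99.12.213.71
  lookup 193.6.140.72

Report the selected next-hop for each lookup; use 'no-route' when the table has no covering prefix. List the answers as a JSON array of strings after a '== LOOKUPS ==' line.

Apply in order:
  + 193.6.136.0/21 (H1) depth=21
  + 193.0.0.0/8 (H1) depth=8
  lookup 193.6.139.41: bits 110000010000011010001 walk d0:-→d1:-→d2:-→d3:-→d4:-→d5:-→d6:-→d7:-→d8:H1→d9:-→d10:-→d11:-→d12:-→d13:-→d14:-→d15:-→d16:-→d17:-→d18:-→d19:-→d20:-→d21:H1 -> H1
  lookup 193.6.136.18: bits 110000010000011010001 walk d0:-→d1:-→d2:-→d3:-→d4:-→d5:-→d6:-→d7:-→d8:H1→d9:-→d10:-→d11:-→d12:-→d13:-→d14:-→d15:-→d16:-→d17:-→d18:-→d19:-→d20:-→d21:H1 -> H1
  + 193.6.140.72/31 (H2) depth=31
  + 193.0.0.0/12 (H1) depth=12
  lookup 243.53.245.157: bits 11 walk d0:-→d1:-→d2:- -> no-route
  + 157.32.16.0/23 (H0) depth=23
  + 99.9.16.0/20 (H1) depth=20
  + 193.0.0.0/8 (H2) depth=8
  + 157.32.16.0/20 (H0) depth=20
  + 157.32.17.0/24 (H0) depth=24
  lookup 219.228.47.85: bits 110 walk d0:-→d1:-→d2:-→d3:- -> no-route
  lookup 193.6.136.27: bits 110000010000011010001 walk d0:-→d1:-→d2:-→d3:-→d4:-→d5:-→d6:-→d7:-→d8:H2→d9:-→d10:-→d11:-→d12:H1→d13:-→d14:-→d15:-→d16:-→d17:-→d18:-→d19:-→d20:-→d21:H1 -> H1
  lookup 193.0.249.158: bits 1100000100000 walk d0:-→d1:-→d2:-→d3:-→d4:-→d5:-→d6:-→d7:-→d8:H2→d9:-→d10:-→d11:-→d12:H1→d13:- -> H1
  + 99.9.27.216/32 (H1) depth=32
  + 193.6.128.0/20 (H0) depth=20
  lookup 157.32.19.104: bits 1001110100100000000100 walk d0:-→d1:-→d2:-→d3:-→d4:-→d5:-→d6:-→d7:-→d8:-→d9:-→d10:-→d11:-→d12:-→d13:-→d14:-→d15:-→d16:-→d17:-→d18:-→d19:-→d20:H0→d21:-→d22:- -> H0
  lookup 193.0.14.208: bits 1100000100000 walk d0:-→d1:-→d2:-→d3:-→d4:-→d5:-→d6:-→d7:-→d8:H2→d9:-→d10:-→d11:-→d12:H1→d13:- -> H1
  lookup 99.9.27.216: bits 01100011000010010001101111011000 walk d0:-→d1:-→d2:-→d3:-→d4:-→d5:-→d6:-→d7:-→d8:-→d9:-→d10:-→d11:-→d12:-→d13:-→d14:-→d15:-→d16:-→d17:-→d18:-→d19:-→d20:H1→d21:-→d22:-→d23:-→d24:-→d25:-→d26:-→d27:-→d28:-→d29:-→d30:-→d31:-→d32:H1 -> H1
  lookup 99.9.59.216: bits 011000110000100100 walk d0:-→d1:-→d2:-→d3:-→d4:-→d5:-→d6:-→d7:-→d8:-→d9:-→d10:-→d11:-→d12:-→d13:-→d14:-→d15:-→d16:-→d17:-→d18:- -> no-route
  + 99.9.27.216/32 (H0) depth=32
  lookup 193.6.136.3: bits 110000010000011010001 walk d0:-→d1:-→d2:-→d3:-→d4:-→d5:-→d6:-→d7:-→d8:H2→d9:-→d10:-→d11:-→d12:H1→d13:-→d14:-→d15:-→d16:-→d17:-→d18:-→d19:-→d20:H0→d21:H1 -> H1
  lookup 193.0.0.26: bits 1100000100000 walk d0:-→d1:-→d2:-→d3:-→d4:-→d5:-→d6:-→d7:-→d8:H2→d9:-→d10:-→d11:-→d12:H1→d13:- -> H1
  + 193.0.0.0/12 (H1) depth=12
  lookup 193.6.136.3: bits 110000010000011010001 walk d0:-→d1:-→d2:-→d3:-→d4:-→d5:-→d6:-→d7:-→d8:H2→d9:-→d10:-→d11:-→d12:H1→d13:-→d14:-→d15:-→d16:-→d17:-→d18:-→d19:-→d20:H0→d21:H1 -> H1
  + 0.0.0.0/0 (H0) depth=0
  + 99.0.0.0/12 (H2) depth=12
  lookup 193.6.128.105: bits 11000001000001101000 walk d0:H0→d1:-→d2:-→d3:-→d4:-→d5:-→d6:-→d7:-→d8:H2→d9:-→d10:-→d11:-→d12:H1→d13:-→d14:-→d15:-→d16:-→d17:-→d18:-→d19:-→d20:H0 -> H0
  - 99.9.27.216/32 clear@32
  lookup 157.32.16.12: bits 10011101001000000001000 walk d0:H0→d1:-→d2:-→d3:-→d4:-→d5:-→d6:-→d7:-→d8:-→d9:-→d10:-→d11:-→d12:-→d13:-→d14:-→d15:-→d16:-→d17:-→d18:-→d19:-→d20:H0→d21:-→d22:-→d23:H0 -> H0
  lookup 99.9.16.26: bits 01100011000010010001 walk d0:H0→d1:-→d2:-→d3:-→d4:-→d5:-→d6:-→d7:-→d8:-→d9:-→d10:-→d11:-→d12:H2→d13:-→d14:-→d15:-→d16:-→d17:-→d18:-→d19:-→d20:H1 -> H1
  lookup 157.32.16.4: bits 10011101001000000001000 walk d0:H0→d1:-→d2:-→d3:-→d4:-→d5:-→d6:-→d7:-→d8:-→d9:-→d10:-→d11:-→d12:-→d13:-→d14:-→d15:-→d16:-→d17:-→d18:-→d19:-→d20:H0→d21:-→d22:-→d23:H0 -> H0
  + 157.32.17.0/24 (H2) depth=24
  lookup 99.12.213.71: bits 0110001100001 walk d0:H0→d1:-→d2:-→d3:-→d4:-→d5:-→d6:-→d7:-→d8:-→d9:-→d10:-→d11:-→d12:H2→d13:- -> H2
  lookup 193.6.140.72: bits 1100000100000110100011000100100 walk d0:H0→d1:-→d2:-→d3:-→d4:-→d5:-→d6:-→d7:-→d8:H2→d9:-→d10:-→d11:-→d12:H1→d13:-→d14:-→d15:-→d16:-→d17:-→d18:-→d19:-→d20:H0→d21:H1→d22:-→d23:-→d24:-→d25:-→d26:-→d27:-→d28:-→d29:-→d30:-→d31:H2 -> H2

== LOOKUPS ==
["H1","H1","no-route","no-route","H1","H1","H0","H1","H1","no-route","H1","H1","H1","H0","H0","H1","H0","H2","H2"]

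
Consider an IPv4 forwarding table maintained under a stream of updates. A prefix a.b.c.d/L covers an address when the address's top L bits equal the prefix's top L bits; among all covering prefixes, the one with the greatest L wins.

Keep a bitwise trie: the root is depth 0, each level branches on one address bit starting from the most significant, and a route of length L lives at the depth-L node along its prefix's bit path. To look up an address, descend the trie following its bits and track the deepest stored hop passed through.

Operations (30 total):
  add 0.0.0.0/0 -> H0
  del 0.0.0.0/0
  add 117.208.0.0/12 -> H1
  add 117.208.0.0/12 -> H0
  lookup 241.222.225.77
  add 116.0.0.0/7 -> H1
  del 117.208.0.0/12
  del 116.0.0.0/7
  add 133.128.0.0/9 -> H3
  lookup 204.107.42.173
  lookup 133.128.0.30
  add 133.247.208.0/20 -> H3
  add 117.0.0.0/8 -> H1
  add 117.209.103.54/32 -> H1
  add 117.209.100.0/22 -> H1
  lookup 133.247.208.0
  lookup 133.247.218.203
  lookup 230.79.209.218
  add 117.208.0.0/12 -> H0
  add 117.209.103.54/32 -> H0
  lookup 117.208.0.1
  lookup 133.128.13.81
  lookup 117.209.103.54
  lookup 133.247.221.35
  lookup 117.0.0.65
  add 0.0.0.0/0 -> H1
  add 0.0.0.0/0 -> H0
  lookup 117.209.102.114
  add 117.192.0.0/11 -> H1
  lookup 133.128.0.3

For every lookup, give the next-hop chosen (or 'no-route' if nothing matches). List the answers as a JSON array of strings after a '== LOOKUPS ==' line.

Trace:
  + 0.0.0.0/0 (H0) depth=0
  del 0.0.0.0/0 (clear depth 0)
  + 117.208.0.0/12 (H1) depth=12
  + 117.208.0.0/12 (H0) depth=12
  Q 241.222.225.77: descend ε ; hops seen [∅] ; pick no-route
  + 116.0.0.0/7 (H1) depth=7
  del 117.208.0.0/12 (clear depth 12)
  del 116.0.0.0/7 (clear depth 7)
  + 133.128.0.0/9 (H3) depth=9
  Q 204.107.42.173: descend 1 ; hops seen [∅] ; pick no-route
  Q 133.128.0.30: descend 100001011 ; hops seen [H3] ; pick H3
  + 133.247.208.0/20 (H3) depth=20
  + 117.0.0.0/8 (H1) depth=8
  + 117.209.103.54/32 (H1) depth=32
  + 117.209.100.0/22 (H1) depth=22
  Q 133.247.208.0: descend 10000101111101111101 ; hops seen [H3,H3] ; pick H3
  Q 133.247.218.203: descend 10000101111101111101 ; hops seen [H3,H3] ; pick H3
  Q 230.79.209.218: descend 1 ; hops seen [∅] ; pick no-route
  + 117.208.0.0/12 (H0) depth=12
  + 117.209.103.54/32 (H0) depth=32
  Q 117.208.0.1: descend 011101011101000 ; hops seen [H1,H0] ; pick H0
  Q 133.128.13.81: descend 100001011 ; hops seen [H3] ; pick H3
  Q 117.209.103.54: descend 01110101110100010110011100110110 ; hops seen [H1,H0,H1,H0] ; pick H0
  Q 133.247.221.35: descend 10000101111101111101 ; hops seen [H3,H3] ; pick H3
  Q 117.0.0.65: descend 01110101 ; hops seen [H1] ; pick H1
  + 0.0.0.0/0 (H1) depth=0
  + 0.0.0.0/0 (H0) depth=0
  Q 117.209.102.114: descend 01110101110100010110011 ; hops seen [H0,H1,H0,H1] ; pick H1
  + 117.192.0.0/11 (H1) depth=11
  Q 133.128.0.3: descend 100001011 ; hops seen [H0,H3] ; pick H3

== LOOKUPS ==
["no-route","no-route","H3","H3","H3","no-route","H0","H3","H0","H3","H1","H1","H3"]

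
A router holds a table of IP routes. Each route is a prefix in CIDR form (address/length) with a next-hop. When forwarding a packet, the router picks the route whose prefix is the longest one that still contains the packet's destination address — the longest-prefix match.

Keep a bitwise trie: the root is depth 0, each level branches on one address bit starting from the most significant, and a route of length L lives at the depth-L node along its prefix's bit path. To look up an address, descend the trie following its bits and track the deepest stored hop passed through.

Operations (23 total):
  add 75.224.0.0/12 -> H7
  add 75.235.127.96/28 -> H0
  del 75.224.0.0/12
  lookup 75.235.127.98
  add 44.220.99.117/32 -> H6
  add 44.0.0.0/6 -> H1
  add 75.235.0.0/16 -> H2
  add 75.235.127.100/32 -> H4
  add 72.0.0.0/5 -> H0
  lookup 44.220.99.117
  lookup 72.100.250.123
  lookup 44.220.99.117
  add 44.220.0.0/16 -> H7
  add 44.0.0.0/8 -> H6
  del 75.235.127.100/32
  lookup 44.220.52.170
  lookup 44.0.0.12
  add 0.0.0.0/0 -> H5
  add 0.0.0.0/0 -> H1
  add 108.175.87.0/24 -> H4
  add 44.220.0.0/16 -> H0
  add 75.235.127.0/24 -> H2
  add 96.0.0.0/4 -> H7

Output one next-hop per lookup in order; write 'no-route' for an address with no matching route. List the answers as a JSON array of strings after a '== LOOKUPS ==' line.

Process each operation:
  + 75.224.0.0/12 (H7) depth=12
  + 75.235.127.96/28 (H0) depth=28
  del 75.224.0.0/12 (clear depth 12)
  Q 75.235.127.98: descend 0100101111101011011111110110 ; hops seen [H0] ; pick H0
  + 44.220.99.117/32 (H6) depth=32
  + 44.0.0.0/6 (H1) depth=6
  + 75.235.0.0/16 (H2) depth=16
  + 75.235.127.100/32 (H4) depth=32
  + 72.0.0.0/5 (H0) depth=5
  Q 44.220.99.117: descend 00101100110111000110001101110101 ; hops seen [H1,H6] ; pick H6
  Q 72.100.250.123: descend 010010 ; hops seen [H0] ; pick H0
  Q 44.220.99.117: descend 00101100110111000110001101110101 ; hops seen [H1,H6] ; pick H6
  + 44.220.0.0/16 (H7) depth=16
  + 44.0.0.0/8 (H6) depth=8
  del 75.235.127.100/32 (clear depth 32)
  Q 44.220.52.170: descend 00101100110111000 ; hops seen [H1,H6,H7] ; pick H7
  Q 44.0.0.12: descend 00101100 ; hops seen [H1,H6] ; pick H6
  + 0.0.0.0/0 (H5) depth=0
  + 0.0.0.0/0 (H1) depth=0
  + 108.175.87.0/24 (H4) depth=24
  + 44.220.0.0/16 (H0) depth=16
  + 75.235.127.0/24 (H2) depth=24
  + 96.0.0.0/4 (H7) depth=4

== LOOKUPS ==
["H0","H6","H0","H6","H7","H6"]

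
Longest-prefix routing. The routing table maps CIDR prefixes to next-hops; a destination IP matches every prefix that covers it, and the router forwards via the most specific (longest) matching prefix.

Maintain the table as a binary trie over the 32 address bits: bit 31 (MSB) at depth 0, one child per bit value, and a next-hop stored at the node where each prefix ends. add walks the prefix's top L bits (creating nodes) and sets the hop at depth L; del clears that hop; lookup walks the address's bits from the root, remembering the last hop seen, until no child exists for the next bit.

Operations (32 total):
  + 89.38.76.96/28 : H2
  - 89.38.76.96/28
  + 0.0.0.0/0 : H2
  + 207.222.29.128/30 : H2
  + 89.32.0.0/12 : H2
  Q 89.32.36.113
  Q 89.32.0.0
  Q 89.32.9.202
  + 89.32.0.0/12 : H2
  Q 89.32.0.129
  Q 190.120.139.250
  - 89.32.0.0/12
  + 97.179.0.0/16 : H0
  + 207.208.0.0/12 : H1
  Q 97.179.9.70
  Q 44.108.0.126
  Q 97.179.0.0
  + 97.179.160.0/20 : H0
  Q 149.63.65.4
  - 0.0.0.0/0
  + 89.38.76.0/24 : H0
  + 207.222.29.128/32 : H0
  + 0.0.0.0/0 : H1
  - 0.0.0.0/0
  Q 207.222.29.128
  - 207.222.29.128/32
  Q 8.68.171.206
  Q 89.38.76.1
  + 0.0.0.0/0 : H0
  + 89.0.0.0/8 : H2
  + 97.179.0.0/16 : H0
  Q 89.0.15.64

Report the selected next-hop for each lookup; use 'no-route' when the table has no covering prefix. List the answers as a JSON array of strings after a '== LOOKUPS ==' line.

Process each operation:
  + 89.38.76.96/28 (H2) depth=28
  - 89.38.76.96/28 clear@28
  + 0.0.0.0/0 (H2) depth=0
  + 207.222.29.128/30 (H2) depth=30
  + 89.32.0.0/12 (H2) depth=12
  ? 89.32.36.113  path d0:H2→d1:-→d2:-→d3:-→d4:-→d5:-→d6:-→d7:-→d8:-→d9:-→d10:-→d11:-→d12:H2→d13:-  best=H2
  ? 89.32.0.0  path d0:H2→d1:-→d2:-→d3:-→d4:-→d5:-→d6:-→d7:-→d8:-→d9:-→d10:-→d11:-→d12:H2→d13:-  best=H2
  ? 89.32.9.202  path d0:H2→d1:-→d2:-→d3:-→d4:-→d5:-→d6:-→d7:-→d8:-→d9:-→d10:-→d11:-→d12:H2→d13:-  best=H2
  + 89.32.0.0/12 (H2) depth=12
  ? 89.32.0.129  path d0:H2→d1:-→d2:-→d3:-→d4:-→d5:-→d6:-→d7:-→d8:-→d9:-→d10:-→d11:-→d12:H2→d13:-  best=H2
  ? 190.120.139.250  path d0:H2→d1:-  best=H2
  - 89.32.0.0/12 clear@12
  + 97.179.0.0/16 (H0) depth=16
  + 207.208.0.0/12 (H1) depth=12
  ? 97.179.9.70  path d0:H2→d1:-→d2:-→d3:-→d4:-→d5:-→d6:-→d7:-→d8:-→d9:-→d10:-→d11:-→d12:-→d13:-→d14:-→d15:-→d16:H0  best=H0
  ? 44.108.0.126  path d0:H2→d1:-  best=H2
  ? 97.179.0.0  path d0:H2→d1:-→d2:-→d3:-→d4:-→d5:-→d6:-→d7:-→d8:-→d9:-→d10:-→d11:-→d12:-→d13:-→d14:-→d15:-→d16:H0  best=H0
  + 97.179.160.0/20 (H0) depth=20
  ? 149.63.65.4  path d0:H2→d1:-  best=H2
  - 0.0.0.0/0 clear@0
  + 89.38.76.0/24 (H0) depth=24
  + 207.222.29.128/32 (H0) depth=32
  + 0.0.0.0/0 (H1) depth=0
  - 0.0.0.0/0 clear@0
  ? 207.222.29.128  path d0:-→d1:-→d2:-→d3:-→d4:-→d5:-→d6:-→d7:-→d8:-→d9:-→d10:-→d11:-→d12:H1→d13:-→d14:-→d15:-→d16:-→d17:-→d18:-→d19:-→d20:-→d21:-→d22:-→d23:-→d24:-→d25:-→d26:-→d27:-→d28:-→d29:-→d30:H2→d31:-→d32:H0  best=H0
  - 207.222.29.128/32 clear@32
  ? 8.68.171.206  path d0:-→d1:-  best=no-route
  ? 89.38.76.1  path d0:-→d1:-→d2:-→d3:-→d4:-→d5:-→d6:-→d7:-→d8:-→d9:-→d10:-→d11:-→d12:-→d13:-→d14:-→d15:-→d16:-→d17:-→d18:-→d19:-→d20:-→d21:-→d22:-→d23:-→d24:H0→d25:-  best=H0
  + 0.0.0.0/0 (H0) depth=0
  + 89.0.0.0/8 (H2) depth=8
  + 97.179.0.0/16 (H0) depth=16
  ? 89.0.15.64  path d0:H0→d1:-→d2:-→d3:-→d4:-→d5:-→d6:-→d7:-→d8:H2→d9:-→d10:-  best=H2

== LOOKUPS ==
["H2","H2","H2","H2","H2","H0","H2","H0","H2","H0","no-route","H0","H2"]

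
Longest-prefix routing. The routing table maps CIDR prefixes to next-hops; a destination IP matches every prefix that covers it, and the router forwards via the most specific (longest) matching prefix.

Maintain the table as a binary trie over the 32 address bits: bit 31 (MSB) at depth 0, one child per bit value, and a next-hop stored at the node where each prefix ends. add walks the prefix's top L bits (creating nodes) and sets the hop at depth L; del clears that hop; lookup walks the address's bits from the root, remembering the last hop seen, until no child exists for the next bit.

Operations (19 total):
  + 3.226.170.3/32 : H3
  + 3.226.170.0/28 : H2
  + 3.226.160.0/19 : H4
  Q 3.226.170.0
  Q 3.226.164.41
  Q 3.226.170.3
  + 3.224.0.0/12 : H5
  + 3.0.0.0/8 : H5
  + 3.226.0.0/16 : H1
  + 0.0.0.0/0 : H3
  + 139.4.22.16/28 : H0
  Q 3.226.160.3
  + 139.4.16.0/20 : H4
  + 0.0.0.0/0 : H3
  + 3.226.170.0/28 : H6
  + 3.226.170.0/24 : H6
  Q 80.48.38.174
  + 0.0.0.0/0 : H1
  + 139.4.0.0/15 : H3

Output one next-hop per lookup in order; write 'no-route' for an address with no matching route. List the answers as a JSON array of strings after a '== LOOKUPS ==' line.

Trace:
  add 3.226.170.3/32 -> H3 at depth 32
  add 3.226.170.0/28 -> H2 at depth 28
  add 3.226.160.0/19 -> H4 at depth 19
  lookup 3.226.170.0: bits 000000111110001010101010000000 walk d0:-→d1:-→d2:-→d3:-→d4:-→d5:-→d6:-→d7:-→d8:-→d9:-→d10:-→d11:-→d12:-→d13:-→d14:-→d15:-→d16:-→d17:-→d18:-→d19:H4→d20:-→d21:-→d22:-→d23:-→d24:-→d25:-→d26:-→d27:-→d28:H2→d29:-→d30:- -> H2
  lookup 3.226.164.41: bits 00000011111000101010 walk d0:-→d1:-→d2:-→d3:-→d4:-→d5:-→d6:-→d7:-→d8:-→d9:-→d10:-→d11:-→d12:-→d13:-→d14:-→d15:-→d16:-→d17:-→d18:-→d19:H4→d20:- -> H4
  lookup 3.226.170.3: bits 00000011111000101010101000000011 walk d0:-→d1:-→d2:-→d3:-→d4:-→d5:-→d6:-→d7:-→d8:-→d9:-→d10:-→d11:-→d12:-→d13:-→d14:-→d15:-→d16:-→d17:-→d18:-→d19:H4→d20:-→d21:-→d22:-→d23:-→d24:-→d25:-→d26:-→d27:-→d28:H2→d29:-→d30:-→d31:-→d32:H3 -> H3
  add 3.224.0.0/12 -> H5 at depth 12
  add 3.0.0.0/8 -> H5 at depth 8
  add 3.226.0.0/16 -> H1 at depth 16
  add 0.0.0.0/0 -> H3 at depth 0
  add 139.4.22.16/28 -> H0 at depth 28
  lookup 3.226.160.3: bits 00000011111000101010 walk d0:H3→d1:-→d2:-→d3:-→d4:-→d5:-→d6:-→d7:-→d8:H5→d9:-→d10:-→d11:-→d12:H5→d13:-→d14:-→d15:-→d16:H1→d17:-→d18:-→d19:H4→d20:- -> H4
  add 139.4.16.0/20 -> H4 at depth 20
  add 0.0.0.0/0 -> H3 at depth 0
  add 3.226.170.0/28 -> H6 at depth 28
  add 3.226.170.0/24 -> H6 at depth 24
  lookup 80.48.38.174: bits 0 walk d0:H3→d1:- -> H3
  add 0.0.0.0/0 -> H1 at depth 0
  add 139.4.0.0/15 -> H3 at depth 15

== LOOKUPS ==
["H2","H4","H3","H4","H3"]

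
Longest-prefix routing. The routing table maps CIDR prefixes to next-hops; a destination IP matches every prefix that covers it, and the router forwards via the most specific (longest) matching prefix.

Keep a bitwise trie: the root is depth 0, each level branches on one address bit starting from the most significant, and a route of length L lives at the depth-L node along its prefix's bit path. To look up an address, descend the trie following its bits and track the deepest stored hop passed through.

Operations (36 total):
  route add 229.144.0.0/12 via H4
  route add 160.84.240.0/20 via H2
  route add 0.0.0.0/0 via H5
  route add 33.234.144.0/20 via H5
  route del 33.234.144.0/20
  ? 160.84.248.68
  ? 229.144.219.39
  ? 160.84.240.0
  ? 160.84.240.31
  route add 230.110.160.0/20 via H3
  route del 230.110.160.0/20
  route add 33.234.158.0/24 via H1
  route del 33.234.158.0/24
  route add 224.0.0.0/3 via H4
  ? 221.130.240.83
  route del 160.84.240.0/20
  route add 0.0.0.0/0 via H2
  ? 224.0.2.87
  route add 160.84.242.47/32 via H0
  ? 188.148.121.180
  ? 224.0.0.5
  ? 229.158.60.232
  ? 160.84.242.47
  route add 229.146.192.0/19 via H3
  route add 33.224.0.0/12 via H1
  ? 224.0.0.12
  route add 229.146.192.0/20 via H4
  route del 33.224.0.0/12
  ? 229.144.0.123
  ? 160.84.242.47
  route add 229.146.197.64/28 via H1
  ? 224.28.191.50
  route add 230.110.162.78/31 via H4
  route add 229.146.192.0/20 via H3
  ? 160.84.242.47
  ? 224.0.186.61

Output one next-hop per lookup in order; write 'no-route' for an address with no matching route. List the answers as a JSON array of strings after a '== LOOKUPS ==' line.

Trace:
  + 229.144.0.0/12 (H4) depth=12
  + 160.84.240.0/20 (H2) depth=20
  + 0.0.0.0/0 (H5) depth=0
  + 33.234.144.0/20 (H5) depth=20
  - 33.234.144.0/20 clear@20
  Q 160.84.248.68: descend 10100000010101001111 ; hops seen [H5,H2] ; pick H2
  Q 229.144.219.39: descend 111001011001 ; hops seen [H5,H4] ; pick H4
  Q 160.84.240.0: descend 10100000010101001111 ; hops seen [H5,H2] ; pick H2
  Q 160.84.240.31: descend 10100000010101001111 ; hops seen [H5,H2] ; pick H2
  + 230.110.160.0/20 (H3) depth=20
  - 230.110.160.0/20 clear@20
  + 33.234.158.0/24 (H1) depth=24
  - 33.234.158.0/24 clear@24
  + 224.0.0.0/3 (H4) depth=3
  Q 221.130.240.83: descend 11 ; hops seen [H5] ; pick H5
  - 160.84.240.0/20 clear@20
  + 0.0.0.0/0 (H2) depth=0
  Q 224.0.2.87: descend 11100 ; hops seen [H2,H4] ; pick H4
  + 160.84.242.47/32 (H0) depth=32
  Q 188.148.121.180: descend 101 ; hops seen [H2] ; pick H2
  Q 224.0.0.5: descend 11100 ; hops seen [H2,H4] ; pick H4
  Q 229.158.60.232: descend 111001011001 ; hops seen [H2,H4,H4] ; pick H4
  Q 160.84.242.47: descend 10100000010101001111001000101111 ; hops seen [H2,H0] ; pick H0
  + 229.146.192.0/19 (H3) depth=19
  + 33.224.0.0/12 (H1) depth=12
  Q 224.0.0.12: descend 11100 ; hops seen [H2,H4] ; pick H4
  + 229.146.192.0/20 (H4) depth=20
  - 33.224.0.0/12 clear@12
  Q 229.144.0.123: descend 11100101100100 ; hops seen [H2,H4,H4] ; pick H4
  Q 160.84.242.47: descend 10100000010101001111001000101111 ; hops seen [H2,H0] ; pick H0
  + 229.146.197.64/28 (H1) depth=28
  Q 224.28.191.50: descend 11100 ; hops seen [H2,H4] ; pick H4
  + 230.110.162.78/31 (H4) depth=31
  + 229.146.192.0/20 (H3) depth=20
  Q 160.84.242.47: descend 10100000010101001111001000101111 ; hops seen [H2,H0] ; pick H0
  Q 224.0.186.61: descend 11100 ; hops seen [H2,H4] ; pick H4

== LOOKUPS ==
["H2","H4","H2","H2","H5","H4","H2","H4","H4","H0","H4","H4","H0","H4","H0","H4"]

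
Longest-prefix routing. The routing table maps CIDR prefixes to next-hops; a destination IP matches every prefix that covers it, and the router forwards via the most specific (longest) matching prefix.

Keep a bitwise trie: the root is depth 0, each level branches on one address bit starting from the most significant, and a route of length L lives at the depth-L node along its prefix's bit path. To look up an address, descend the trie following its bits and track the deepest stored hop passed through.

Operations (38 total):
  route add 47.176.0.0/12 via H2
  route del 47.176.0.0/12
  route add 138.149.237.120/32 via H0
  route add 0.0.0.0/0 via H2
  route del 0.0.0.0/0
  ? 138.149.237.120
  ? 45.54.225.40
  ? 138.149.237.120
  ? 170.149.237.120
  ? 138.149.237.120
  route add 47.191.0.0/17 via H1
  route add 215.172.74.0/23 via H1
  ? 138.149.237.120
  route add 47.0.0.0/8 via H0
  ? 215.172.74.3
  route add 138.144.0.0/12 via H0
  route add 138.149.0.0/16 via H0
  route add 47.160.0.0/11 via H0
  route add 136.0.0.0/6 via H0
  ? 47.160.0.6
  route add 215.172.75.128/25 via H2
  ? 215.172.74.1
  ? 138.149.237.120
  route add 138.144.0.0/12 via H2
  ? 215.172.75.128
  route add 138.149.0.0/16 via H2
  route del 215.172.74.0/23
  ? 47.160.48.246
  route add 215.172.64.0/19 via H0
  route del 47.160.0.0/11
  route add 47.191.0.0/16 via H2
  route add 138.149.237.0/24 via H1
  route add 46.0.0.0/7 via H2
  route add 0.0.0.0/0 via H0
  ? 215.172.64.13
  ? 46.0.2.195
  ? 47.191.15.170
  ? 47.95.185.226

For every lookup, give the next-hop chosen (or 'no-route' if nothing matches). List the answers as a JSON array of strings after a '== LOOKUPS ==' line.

Process each operation:
  + 47.176.0.0/12 (H2) depth=12
  del 47.176.0.0/12 (clear depth 12)
  + 138.149.237.120/32 (H0) depth=32
  + 0.0.0.0/0 (H2) depth=0
  del 0.0.0.0/0 (clear depth 0)
  Q 138.149.237.120: descend 10001010100101011110110101111000 ; hops seen [H0] ; pick H0
  Q 45.54.225.40: descend 001011 ; hops seen [∅] ; pick no-route
  Q 138.149.237.120: descend 10001010100101011110110101111000 ; hops seen [H0] ; pick H0
  Q 170.149.237.120: descend 10 ; hops seen [∅] ; pick no-route
  Q 138.149.237.120: descend 10001010100101011110110101111000 ; hops seen [H0] ; pick H0
  + 47.191.0.0/17 (H1) depth=17
  + 215.172.74.0/23 (H1) depth=23
  Q 138.149.237.120: descend 10001010100101011110110101111000 ; hops seen [H0] ; pick H0
  + 47.0.0.0/8 (H0) depth=8
  Q 215.172.74.3: descend 11010111101011000100101 ; hops seen [H1] ; pick H1
  + 138.144.0.0/12 (H0) depth=12
  + 138.149.0.0/16 (H0) depth=16
  + 47.160.0.0/11 (H0) depth=11
  + 136.0.0.0/6 (H0) depth=6
  Q 47.160.0.6: descend 00101111101 ; hops seen [H0,H0] ; pick H0
  + 215.172.75.128/25 (H2) depth=25
  Q 215.172.74.1: descend 11010111101011000100101 ; hops seen [H1] ; pick H1
  Q 138.149.237.120: descend 10001010100101011110110101111000 ; hops seen [H0,H0,H0,H0] ; pick H0
  + 138.144.0.0/12 (H2) depth=12
  Q 215.172.75.128: descend 1101011110101100010010111 ; hops seen [H1,H2] ; pick H2
  + 138.149.0.0/16 (H2) depth=16
  del 215.172.74.0/23 (clear depth 23)
  Q 47.160.48.246: descend 00101111101 ; hops seen [H0,H0] ; pick H0
  + 215.172.64.0/19 (H0) depth=19
  del 47.160.0.0/11 (clear depth 11)
  + 47.191.0.0/16 (H2) depth=16
  + 138.149.237.0/24 (H1) depth=24
  + 46.0.0.0/7 (H2) depth=7
  + 0.0.0.0/0 (H0) depth=0
  Q 215.172.64.13: descend 11010111101011000100 ; hops seen [H0,H0] ; pick H0
  Q 46.0.2.195: descend 0010111 ; hops seen [H0,H2] ; pick H2
  Q 47.191.15.170: descend 00101111101111110 ; hops seen [H0,H2,H0,H2,H1] ; pick H1
  Q 47.95.185.226: descend 00101111 ; hops seen [H0,H2,H0] ; pick H0

== LOOKUPS ==
["H0","no-route","H0","no-route","H0","H0","H1","H0","H1","H0","H2","H0","H0","H2","H1","H0"]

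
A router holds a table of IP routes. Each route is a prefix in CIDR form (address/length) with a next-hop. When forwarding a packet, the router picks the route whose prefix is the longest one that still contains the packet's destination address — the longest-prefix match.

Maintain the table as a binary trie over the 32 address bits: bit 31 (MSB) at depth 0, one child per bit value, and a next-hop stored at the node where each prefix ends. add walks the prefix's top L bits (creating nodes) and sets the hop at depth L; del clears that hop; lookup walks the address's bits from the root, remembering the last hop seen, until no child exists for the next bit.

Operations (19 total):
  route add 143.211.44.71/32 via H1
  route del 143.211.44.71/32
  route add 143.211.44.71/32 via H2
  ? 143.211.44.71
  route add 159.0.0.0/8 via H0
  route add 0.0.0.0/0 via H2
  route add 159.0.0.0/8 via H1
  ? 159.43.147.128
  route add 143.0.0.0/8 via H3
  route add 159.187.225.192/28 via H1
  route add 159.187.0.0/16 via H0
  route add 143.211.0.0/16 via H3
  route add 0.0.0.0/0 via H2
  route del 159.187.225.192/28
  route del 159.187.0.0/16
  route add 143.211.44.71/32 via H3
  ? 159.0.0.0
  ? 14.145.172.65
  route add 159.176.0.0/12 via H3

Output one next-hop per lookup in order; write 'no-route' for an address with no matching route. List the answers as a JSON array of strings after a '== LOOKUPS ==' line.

Process each operation:
  add 143.211.44.71/32 -> H1 at depth 32
  del 143.211.44.71/32 (clear depth 32)
  add 143.211.44.71/32 -> H2 at depth 32
  Q 143.211.44.71: descend 10001111110100110010110001000111 ; hops seen [H2] ; pick H2
  add 159.0.0.0/8 -> H0 at depth 8
  add 0.0.0.0/0 -> H2 at depth 0
  add 159.0.0.0/8 -> H1 at depth 8
  Q 159.43.147.128: descend 10011111 ; hops seen [H2,H1] ; pick H1
  add 143.0.0.0/8 -> H3 at depth 8
  add 159.187.225.192/28 -> H1 at depth 28
  add 159.187.0.0/16 -> H0 at depth 16
  add 143.211.0.0/16 -> H3 at depth 16
  add 0.0.0.0/0 -> H2 at depth 0
  del 159.187.225.192/28 (clear depth 28)
  del 159.187.0.0/16 (clear depth 16)
  add 143.211.44.71/32 -> H3 at depth 32
  Q 159.0.0.0: descend 10011111 ; hops seen [H2,H1] ; pick H1
  Q 14.145.172.65: descend ε ; hops seen [H2] ; pick H2
  add 159.176.0.0/12 -> H3 at depth 12

== LOOKUPS ==
["H2","H1","H1","H2"]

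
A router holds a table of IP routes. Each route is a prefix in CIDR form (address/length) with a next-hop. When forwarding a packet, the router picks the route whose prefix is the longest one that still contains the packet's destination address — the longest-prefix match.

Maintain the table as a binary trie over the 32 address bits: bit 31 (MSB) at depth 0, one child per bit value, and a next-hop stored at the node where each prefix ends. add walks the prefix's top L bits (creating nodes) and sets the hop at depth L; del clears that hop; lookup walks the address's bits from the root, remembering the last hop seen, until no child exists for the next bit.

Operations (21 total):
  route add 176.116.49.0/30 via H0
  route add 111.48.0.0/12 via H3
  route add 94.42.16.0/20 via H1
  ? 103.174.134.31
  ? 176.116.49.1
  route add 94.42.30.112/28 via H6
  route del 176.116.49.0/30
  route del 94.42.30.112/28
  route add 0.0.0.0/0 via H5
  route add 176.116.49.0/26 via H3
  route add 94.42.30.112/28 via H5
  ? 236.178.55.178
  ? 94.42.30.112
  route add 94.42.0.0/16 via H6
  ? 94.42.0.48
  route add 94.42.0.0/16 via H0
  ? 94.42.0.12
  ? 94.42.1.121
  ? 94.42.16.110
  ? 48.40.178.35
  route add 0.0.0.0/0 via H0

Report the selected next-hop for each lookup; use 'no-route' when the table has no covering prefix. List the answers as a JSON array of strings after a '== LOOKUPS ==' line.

Process each operation:
  + 176.116.49.0/30 (H0) depth=30
  + 111.48.0.0/12 (H3) depth=12
  + 94.42.16.0/20 (H1) depth=20
  Q 103.174.134.31: descend 0110 ; hops seen [∅] ; pick no-route
  Q 176.116.49.1: descend 101100000111010000110001000000 ; hops seen [H0] ; pick H0
  + 94.42.30.112/28 (H6) depth=28
  - 176.116.49.0/30 clear@30
  - 94.42.30.112/28 clear@28
  + 0.0.0.0/0 (H5) depth=0
  + 176.116.49.0/26 (H3) depth=26
  + 94.42.30.112/28 (H5) depth=28
  Q 236.178.55.178: descend 1 ; hops seen [H5] ; pick H5
  Q 94.42.30.112: descend 0101111000101010000111100111 ; hops seen [H5,H1,H5] ; pick H5
  + 94.42.0.0/16 (H6) depth=16
  Q 94.42.0.48: descend 0101111000101010000 ; hops seen [H5,H6] ; pick H6
  + 94.42.0.0/16 (H0) depth=16
  Q 94.42.0.12: descend 0101111000101010000 ; hops seen [H5,H0] ; pick H0
  Q 94.42.1.121: descend 0101111000101010000 ; hops seen [H5,H0] ; pick H0
  Q 94.42.16.110: descend 01011110001010100001 ; hops seen [H5,H0,H1] ; pick H1
  Q 48.40.178.35: descend 0 ; hops seen [H5] ; pick H5
  + 0.0.0.0/0 (H0) depth=0

== LOOKUPS ==
["no-route","H0","H5","H5","H6","H0","H0","H1","H5"]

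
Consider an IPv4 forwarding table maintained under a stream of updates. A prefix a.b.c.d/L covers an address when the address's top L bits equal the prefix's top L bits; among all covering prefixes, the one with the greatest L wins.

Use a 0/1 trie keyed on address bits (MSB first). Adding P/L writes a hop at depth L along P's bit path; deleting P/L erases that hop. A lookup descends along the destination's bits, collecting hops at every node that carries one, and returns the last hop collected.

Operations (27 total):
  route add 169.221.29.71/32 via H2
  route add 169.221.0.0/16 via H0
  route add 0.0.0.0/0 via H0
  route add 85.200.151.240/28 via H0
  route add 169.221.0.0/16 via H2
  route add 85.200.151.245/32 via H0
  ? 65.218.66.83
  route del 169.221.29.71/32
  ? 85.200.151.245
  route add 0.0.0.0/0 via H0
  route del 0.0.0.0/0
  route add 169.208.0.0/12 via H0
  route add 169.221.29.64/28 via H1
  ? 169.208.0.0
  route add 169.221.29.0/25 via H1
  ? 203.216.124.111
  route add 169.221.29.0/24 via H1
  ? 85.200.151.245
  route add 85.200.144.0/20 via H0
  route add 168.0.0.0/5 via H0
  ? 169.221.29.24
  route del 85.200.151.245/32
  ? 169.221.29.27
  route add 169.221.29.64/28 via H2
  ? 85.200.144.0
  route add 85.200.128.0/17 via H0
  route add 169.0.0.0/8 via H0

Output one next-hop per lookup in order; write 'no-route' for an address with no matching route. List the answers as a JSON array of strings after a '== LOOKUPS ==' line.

Trace:
  add 169.221.29.71/32 -> H2 at depth 32
  add 169.221.0.0/16 -> H0 at depth 16
  add 0.0.0.0/0 -> H0 at depth 0
  add 85.200.151.240/28 -> H0 at depth 28
  add 169.221.0.0/16 -> H2 at depth 16
  add 85.200.151.245/32 -> H0 at depth 32
  lookup 65.218.66.83: bits 010 walk d0:H0→d1:-→d2:-→d3:- -> H0
  del 169.221.29.71/32 (clear depth 32)
  lookup 85.200.151.245: bits 01010101110010001001011111110101 walk d0:H0→d1:-→d2:-→d3:-→d4:-→d5:-→d6:-→d7:-→d8:-→d9:-→d10:-→d11:-→d12:-→d13:-→d14:-→d15:-→d16:-→d17:-→d18:-→d19:-→d20:-→d21:-→d22:-→d23:-→d24:-→d25:-→d26:-→d27:-→d28:H0→d29:-→d30:-→d31:-→d32:H0 -> H0
  add 0.0.0.0/0 -> H0 at depth 0
  del 0.0.0.0/0 (clear depth 0)
  add 169.208.0.0/12 -> H0 at depth 12
  add 169.221.29.64/28 -> H1 at depth 28
  lookup 169.208.0.0: bits 101010011101 walk d0:-→d1:-→d2:-→d3:-→d4:-→d5:-→d6:-→d7:-→d8:-→d9:-→d10:-→d11:-→d12:H0 -> H0
  add 169.221.29.0/25 -> H1 at depth 25
  lookup 203.216.124.111: bits 1 walk d0:-→d1:- -> no-route
  add 169.221.29.0/24 -> H1 at depth 24
  lookup 85.200.151.245: bits 01010101110010001001011111110101 walk d0:-→d1:-→d2:-→d3:-→d4:-→d5:-→d6:-→d7:-→d8:-→d9:-→d10:-→d11:-→d12:-→d13:-→d14:-→d15:-→d16:-→d17:-→d18:-→d19:-→d20:-→d21:-→d22:-→d23:-→d24:-→d25:-→d26:-→d27:-→d28:H0→d29:-→d30:-→d31:-→d32:H0 -> H0
  add 85.200.144.0/20 -> H0 at depth 20
  add 168.0.0.0/5 -> H0 at depth 5
  lookup 169.221.29.24: bits 1010100111011101000111010 walk d0:-→d1:-→d2:-→d3:-→d4:-→d5:H0→d6:-→d7:-→d8:-→d9:-→d10:-→d11:-→d12:H0→d13:-→d14:-→d15:-→d16:H2→d17:-→d18:-→d19:-→d20:-→d21:-→d22:-→d23:-→d24:H1→d25:H1 -> H1
  del 85.200.151.245/32 (clear depth 32)
  lookup 169.221.29.27: bits 1010100111011101000111010 walk d0:-→d1:-→d2:-→d3:-→d4:-→d5:H0→d6:-→d7:-→d8:-→d9:-→d10:-→d11:-→d12:H0→d13:-→d14:-→d15:-→d16:H2→d17:-→d18:-→d19:-→d20:-→d21:-→d22:-→d23:-→d24:H1→d25:H1 -> H1
  add 169.221.29.64/28 -> H2 at depth 28
  lookup 85.200.144.0: bits 010101011100100010010 walk d0:-→d1:-→d2:-→d3:-→d4:-→d5:-→d6:-→d7:-→d8:-→d9:-→d10:-→d11:-→d12:-→d13:-→d14:-→d15:-→d16:-→d17:-→d18:-→d19:-→d20:H0→d21:- -> H0
  add 85.200.128.0/17 -> H0 at depth 17
  add 169.0.0.0/8 -> H0 at depth 8

== LOOKUPS ==
["H0","H0","H0","no-route","H0","H1","H1","H0"]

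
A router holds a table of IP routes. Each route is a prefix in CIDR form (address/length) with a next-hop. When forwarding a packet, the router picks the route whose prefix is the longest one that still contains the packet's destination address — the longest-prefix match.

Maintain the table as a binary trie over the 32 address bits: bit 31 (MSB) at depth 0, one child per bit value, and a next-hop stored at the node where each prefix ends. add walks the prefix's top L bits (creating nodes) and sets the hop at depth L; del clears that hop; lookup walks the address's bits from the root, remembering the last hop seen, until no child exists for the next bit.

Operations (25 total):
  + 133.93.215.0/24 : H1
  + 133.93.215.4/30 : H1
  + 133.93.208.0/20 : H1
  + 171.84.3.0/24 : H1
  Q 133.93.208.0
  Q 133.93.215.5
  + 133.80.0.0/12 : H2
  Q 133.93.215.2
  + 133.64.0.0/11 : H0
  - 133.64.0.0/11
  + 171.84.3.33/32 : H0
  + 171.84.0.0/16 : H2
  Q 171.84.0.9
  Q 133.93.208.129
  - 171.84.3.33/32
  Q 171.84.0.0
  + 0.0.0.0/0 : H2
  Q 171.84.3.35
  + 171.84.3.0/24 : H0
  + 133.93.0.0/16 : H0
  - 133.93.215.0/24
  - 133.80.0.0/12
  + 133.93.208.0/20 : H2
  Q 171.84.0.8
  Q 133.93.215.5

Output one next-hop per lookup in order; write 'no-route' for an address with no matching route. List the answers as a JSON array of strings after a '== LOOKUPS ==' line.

Apply in order:
  add 133.93.215.0/24 -> H1 at depth 24
  add 133.93.215.4/30 -> H1 at depth 30
  add 133.93.208.0/20 -> H1 at depth 20
  add 171.84.3.0/24 -> H1 at depth 24
  Q 133.93.208.0: descend 100001010101110111010 ; hops seen [H1] ; pick H1
  Q 133.93.215.5: descend 100001010101110111010111000001 ; hops seen [H1,H1,H1] ; pick H1
  add 133.80.0.0/12 -> H2 at depth 12
  Q 133.93.215.2: descend 10000101010111011101011100000 ; hops seen [H2,H1,H1] ; pick H1
  add 133.64.0.0/11 -> H0 at depth 11
  - 133.64.0.0/11 clear@11
  add 171.84.3.33/32 -> H0 at depth 32
  add 171.84.0.0/16 -> H2 at depth 16
  Q 171.84.0.9: descend 1010101101010100000000 ; hops seen [H2] ; pick H2
  Q 133.93.208.129: descend 100001010101110111010 ; hops seen [H2,H1] ; pick H1
  - 171.84.3.33/32 clear@32
  Q 171.84.0.0: descend 1010101101010100000000 ; hops seen [H2] ; pick H2
  add 0.0.0.0/0 -> H2 at depth 0
  Q 171.84.3.35: descend 101010110101010000000011001000 ; hops seen [H2,H2,H1] ; pick H1
  add 171.84.3.0/24 -> H0 at depth 24
  add 133.93.0.0/16 -> H0 at depth 16
  - 133.93.215.0/24 clear@24
  - 133.80.0.0/12 clear@12
  add 133.93.208.0/20 -> H2 at depth 20
  Q 171.84.0.8: descend 1010101101010100000000 ; hops seen [H2,H2] ; pick H2
  Q 133.93.215.5: descend 100001010101110111010111000001 ; hops seen [H2,H0,H2,H1] ; pick H1

== LOOKUPS ==
["H1","H1","H1","H2","H1","H2","H1","H2","H1"]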